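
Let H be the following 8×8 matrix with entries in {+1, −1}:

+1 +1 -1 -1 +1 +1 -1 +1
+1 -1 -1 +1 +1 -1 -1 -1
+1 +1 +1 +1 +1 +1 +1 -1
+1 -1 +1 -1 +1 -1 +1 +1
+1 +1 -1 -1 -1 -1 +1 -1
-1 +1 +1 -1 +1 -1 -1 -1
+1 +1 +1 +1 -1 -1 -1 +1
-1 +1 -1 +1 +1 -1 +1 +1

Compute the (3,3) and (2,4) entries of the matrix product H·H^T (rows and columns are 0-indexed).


Row 2 of H: [1, 1, 1, 1, 1, 1, 1, -1].
Row 3 of H: [1, -1, 1, -1, 1, -1, 1, 1].
Row 4 of H: [1, 1, -1, -1, -1, -1, 1, -1].
(H·H^T)[3][3] = Σ_j H[3][j]·H[3][j] = (1)² + (-1)² + (1)² + (-1)² + (1)² + (-1)² + (1)² + (1)² = 1 + 1 + 1 + 1 + 1 + 1 + 1 + 1 = 8.
(H·H^T)[2][4] = Σ_j H[2][j]·H[4][j] = (1)·(1) + (1)·(1) + (1)·(-1) + (1)·(-1) + (1)·(-1) + (1)·(-1) + (1)·(1) + (-1)·(-1) = 1 + 1 + -1 + -1 + -1 + -1 + 1 + 1 = 0.
So rows 2 and 4 are orthogonal; the diagonal entry equals n = 8.

(3,3) entry = 8; (2,4) entry = 0.


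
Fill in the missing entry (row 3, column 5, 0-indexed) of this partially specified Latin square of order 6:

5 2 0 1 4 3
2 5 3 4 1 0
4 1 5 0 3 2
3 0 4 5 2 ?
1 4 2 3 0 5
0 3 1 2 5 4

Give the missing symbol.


Row 3 contains symbols [0, 2, 3, 4, 5] — missing [1].
Column 5 contains symbols [0, 2, 3, 4, 5] — missing [1].
The missing symbol must appear in both missing sets; intersection = [1].
Therefore the hidden value is 1.

Missing value = 1.


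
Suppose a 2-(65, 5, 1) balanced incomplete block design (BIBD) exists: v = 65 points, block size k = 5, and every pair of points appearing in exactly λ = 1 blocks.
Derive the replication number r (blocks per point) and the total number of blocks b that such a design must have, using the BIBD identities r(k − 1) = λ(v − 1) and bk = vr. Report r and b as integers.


Any 2-(v, k, λ) BIBD satisfies two necessary conditions:
  (i)  Each point sits in r blocks, and counting incidences through any fixed point gives r(k − 1) = λ(v − 1), so r = λ(v − 1)/(k − 1).
  (ii) Total incidences bk = vr, so b = vr/k.
Step 1: r = λ(v − 1)/(k − 1) = 1·(65 − 1)/(5 − 1) = 1·64/4 = 64/4 = 16.
Step 2: b = vr/k = 65·16/5 = 1040/5 = 208.
Check integrality: r = 16 ∈ Z ✓, b = 208 ∈ Z ✓.
(These identities are necessary conditions: they determine r and b for any design with these parameters, but do not by themselves prove that one exists.)

r = 16, b = 208.


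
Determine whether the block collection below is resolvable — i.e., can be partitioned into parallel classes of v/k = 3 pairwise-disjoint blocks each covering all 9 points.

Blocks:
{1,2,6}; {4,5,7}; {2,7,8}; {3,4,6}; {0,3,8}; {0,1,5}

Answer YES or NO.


v = 9, block size k = 3, number of blocks = 6.
For resolvability, blocks must partition into parallel classes of size v/k = 3.
Total blocks must therefore be a multiple of 3: 6 = 3·2 + 0 ⇒ divisible ✓.
Greedy packing gives 2 candidate class(es). Each should be a full parallel class (size 3, covers all 9 points).
  Class 1 (3 blocks): {1,2,6}; {4,5,7}; {0,3,8}. Points covered: [0, 1, 2, 3, 4, 5, 6, 7, 8].
  Class 2 (3 blocks): {2,7,8}; {3,4,6}; {0,1,5}. Points covered: [0, 1, 2, 3, 4, 5, 6, 7, 8].
All classes full (size 3)? YES. All classes cover every point? YES.
Resolvable? YES.

YES


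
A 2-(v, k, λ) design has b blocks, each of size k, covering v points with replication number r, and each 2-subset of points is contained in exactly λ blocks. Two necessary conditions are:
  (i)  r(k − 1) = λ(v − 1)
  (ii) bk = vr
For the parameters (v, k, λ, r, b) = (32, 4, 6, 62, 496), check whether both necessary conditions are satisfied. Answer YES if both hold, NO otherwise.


Condition (i): r(k − 1) = 62·3 = 186; λ(v − 1) = 6·31 = 186. Match? YES.
Condition (ii): bk = 496·4 = 1984; vr = 32·62 = 1984. Match? YES.
Both conditions hold? YES.

YES


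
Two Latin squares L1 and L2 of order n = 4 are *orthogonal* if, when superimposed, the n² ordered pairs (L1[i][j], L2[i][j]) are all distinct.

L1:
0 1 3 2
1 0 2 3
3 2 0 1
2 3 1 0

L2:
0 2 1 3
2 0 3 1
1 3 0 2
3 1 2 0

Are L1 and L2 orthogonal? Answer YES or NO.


Form the n² = 16 superimposed pairs (L1[i][j], L2[i][j]), row by row (rows and columns indexed from 0):
row 0: (0,0) (1,2) (3,1) (2,3)
row 1: (1,2) (0,0) (2,3) (3,1)
row 2: (3,1) (2,3) (0,0) (1,2)
row 3: (2,3) (3,1) (1,2) (0,0)
Orthogonality requires all 16 pairs distinct.
But the pair (1,2) repeats: cell (0,1) has L1 = 1, L2 = 2, and cell (1,0) has L1 = 1, L2 = 2.
A repeated pair means some other pair never occurs (only 4 distinct pairs out of 16), so the squares are not orthogonal.
Conclusion: NO.

NO


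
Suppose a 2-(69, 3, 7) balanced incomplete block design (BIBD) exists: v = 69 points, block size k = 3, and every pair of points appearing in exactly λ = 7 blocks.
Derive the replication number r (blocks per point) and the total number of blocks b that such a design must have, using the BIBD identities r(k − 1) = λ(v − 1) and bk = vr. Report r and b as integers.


Any 2-(v, k, λ) BIBD satisfies two necessary conditions:
  (i)  Each point sits in r blocks, and counting incidences through any fixed point gives r(k − 1) = λ(v − 1), so r = λ(v − 1)/(k − 1).
  (ii) Total incidences bk = vr, so b = vr/k.
Step 1: r = λ(v − 1)/(k − 1) = 7·(69 − 1)/(3 − 1) = 7·68/2 = 476/2 = 238.
Step 2: b = vr/k = 69·238/3 = 16422/3 = 5474.
Check integrality: r = 238 ∈ Z ✓, b = 5474 ∈ Z ✓.
(These identities are necessary conditions: they determine r and b for any design with these parameters, but do not by themselves prove that one exists.)

r = 238, b = 5474.


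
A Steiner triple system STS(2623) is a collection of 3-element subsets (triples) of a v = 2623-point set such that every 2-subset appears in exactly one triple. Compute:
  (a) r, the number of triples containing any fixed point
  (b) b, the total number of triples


An STS(v) is a 2-(v, 3, 1) BIBD: block size k = 3, λ = 1.
Replication: r(k − 1) = λ(v − 1) ⇒ r·2 = 2623 − 1 = 2622 ⇒ r = 1311.
Block count: b = v(v − 1)/6 = 2623·2622/6 = 6877506/6 = 1146251.
(Check via bk = vr: 1146251·3 = 3438753 = 2623·1311 = 3438753 ✓.)

r = 1311, b = 1146251.


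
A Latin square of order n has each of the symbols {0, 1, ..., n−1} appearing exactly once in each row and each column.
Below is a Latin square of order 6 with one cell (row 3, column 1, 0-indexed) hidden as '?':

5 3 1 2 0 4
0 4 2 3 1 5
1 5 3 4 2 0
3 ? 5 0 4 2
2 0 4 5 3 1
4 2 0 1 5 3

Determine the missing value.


Row 3 contains symbols [0, 2, 3, 4, 5] — missing [1].
Column 1 contains symbols [0, 2, 3, 4, 5] — missing [1].
The missing symbol must appear in both missing sets; intersection = [1].
Therefore the hidden value is 1.

Missing value = 1.


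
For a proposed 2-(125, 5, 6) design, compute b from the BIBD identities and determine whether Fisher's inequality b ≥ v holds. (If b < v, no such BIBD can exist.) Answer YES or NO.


b = λv(v − 1)/(k(k − 1)) = 6·125·124/(5·4) = 93000/20 = 4650.
Compare with v = 125: b ≥ v, so Fisher's inequality holds.

YES


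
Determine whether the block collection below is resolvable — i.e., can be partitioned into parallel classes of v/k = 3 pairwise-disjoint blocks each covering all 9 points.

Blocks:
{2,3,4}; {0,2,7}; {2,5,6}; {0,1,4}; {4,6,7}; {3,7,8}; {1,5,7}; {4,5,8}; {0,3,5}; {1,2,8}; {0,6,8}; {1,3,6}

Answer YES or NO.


v = 9, block size k = 3, number of blocks = 12.
For resolvability, blocks must partition into parallel classes of size v/k = 3.
Total blocks must therefore be a multiple of 3: 12 = 3·4 + 0 ⇒ divisible ✓.
Greedy packing gives 4 candidate class(es). Each should be a full parallel class (size 3, covers all 9 points).
  Class 1 (3 blocks): {2,3,4}; {1,5,7}; {0,6,8}. Points covered: [0, 1, 2, 3, 4, 5, 6, 7, 8].
  Class 2 (3 blocks): {0,2,7}; {4,5,8}; {1,3,6}. Points covered: [0, 1, 2, 3, 4, 5, 6, 7, 8].
  Class 3 (3 blocks): {2,5,6}; {0,1,4}; {3,7,8}. Points covered: [0, 1, 2, 3, 4, 5, 6, 7, 8].
  Class 4 (3 blocks): {4,6,7}; {0,3,5}; {1,2,8}. Points covered: [0, 1, 2, 3, 4, 5, 6, 7, 8].
All classes full (size 3)? YES. All classes cover every point? YES.
Resolvable? YES.

YES


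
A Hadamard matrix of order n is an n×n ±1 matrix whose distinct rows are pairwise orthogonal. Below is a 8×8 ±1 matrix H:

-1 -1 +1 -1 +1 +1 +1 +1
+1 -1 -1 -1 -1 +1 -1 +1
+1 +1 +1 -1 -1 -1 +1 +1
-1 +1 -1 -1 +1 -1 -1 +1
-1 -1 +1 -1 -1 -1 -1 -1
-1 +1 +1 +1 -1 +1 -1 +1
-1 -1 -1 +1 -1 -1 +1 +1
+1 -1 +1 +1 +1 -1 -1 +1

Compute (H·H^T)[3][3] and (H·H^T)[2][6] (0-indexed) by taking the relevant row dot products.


Row 2 of H: [1, 1, 1, -1, -1, -1, 1, 1].
Row 3 of H: [-1, 1, -1, -1, 1, -1, -1, 1].
Row 6 of H: [-1, -1, -1, 1, -1, -1, 1, 1].
(H·H^T)[3][3] = Σ_j H[3][j]·H[3][j] = (-1)² + (1)² + (-1)² + (-1)² + (1)² + (-1)² + (-1)² + (1)² = 1 + 1 + 1 + 1 + 1 + 1 + 1 + 1 = 8.
(H·H^T)[2][6] = Σ_j H[2][j]·H[6][j] = (1)·(-1) + (1)·(-1) + (1)·(-1) + (-1)·(1) + (-1)·(-1) + (-1)·(-1) + (1)·(1) + (1)·(1) = -1 + -1 + -1 + -1 + 1 + 1 + 1 + 1 = 0.
So rows 2 and 6 are orthogonal; the diagonal entry equals n = 8.

(3,3) entry = 8; (2,6) entry = 0.


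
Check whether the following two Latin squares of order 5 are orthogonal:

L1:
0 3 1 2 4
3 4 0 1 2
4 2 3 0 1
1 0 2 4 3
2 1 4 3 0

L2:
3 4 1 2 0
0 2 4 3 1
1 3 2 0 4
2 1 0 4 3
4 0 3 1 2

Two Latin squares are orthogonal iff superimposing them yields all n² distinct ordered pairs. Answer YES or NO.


Form the n² = 25 superimposed pairs (L1[i][j], L2[i][j]), row by row (rows and columns indexed from 0):
row 0: (0,3) (3,4) (1,1) (2,2) (4,0)
row 1: (3,0) (4,2) (0,4) (1,3) (2,1)
row 2: (4,1) (2,3) (3,2) (0,0) (1,4)
row 3: (1,2) (0,1) (2,0) (4,4) (3,3)
row 4: (2,4) (1,0) (4,3) (3,1) (0,2)
Orthogonality requires all 25 pairs distinct.
Check by first coordinate: for each symbol s of L1, list the L2 entries in the n cells where L1 = s; they must all differ.
  L1 = 0: L2 entries (in reading order) 3, 4, 0, 1, 2 — all 5 distinct ✓
  L1 = 1: L2 entries (in reading order) 1, 3, 4, 2, 0 — all 5 distinct ✓
  L1 = 2: L2 entries (in reading order) 2, 1, 3, 0, 4 — all 5 distinct ✓
  L1 = 3: L2 entries (in reading order) 4, 0, 2, 3, 1 — all 5 distinct ✓
  L1 = 4: L2 entries (in reading order) 0, 2, 1, 4, 3 — all 5 distinct ✓
Every symbol of L1 meets every symbol of L2 exactly once, so all 25 pairs are distinct (25 of 25).
Conclusion: YES.

YES


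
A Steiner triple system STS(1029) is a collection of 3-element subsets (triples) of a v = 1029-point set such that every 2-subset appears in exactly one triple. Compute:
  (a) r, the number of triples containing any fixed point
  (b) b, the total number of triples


An STS(v) is a 2-(v, 3, 1) BIBD: block size k = 3, λ = 1.
Replication: r(k − 1) = λ(v − 1) ⇒ r·2 = 1029 − 1 = 1028 ⇒ r = 514.
Block count: bk = vr ⇒ b·3 = 1029·514 = 528906 ⇒ b = 176302.

r = 514, b = 176302.


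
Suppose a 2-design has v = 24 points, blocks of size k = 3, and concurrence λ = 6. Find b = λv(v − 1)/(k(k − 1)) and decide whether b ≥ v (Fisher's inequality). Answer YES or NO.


r = λ(v − 1)/(k − 1) = 6·23/2 = 69.
b = vr/k = 24·69/3 = 552.
Fisher's inequality: b ≥ v ⇔ 552 ≥ 24? YES.

YES


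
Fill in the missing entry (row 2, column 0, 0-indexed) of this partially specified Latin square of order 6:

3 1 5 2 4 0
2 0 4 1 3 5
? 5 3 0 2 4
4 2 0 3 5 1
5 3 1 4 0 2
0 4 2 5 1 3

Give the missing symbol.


Row 2 contains symbols [0, 2, 3, 4, 5] — missing [1].
Column 0 contains symbols [0, 2, 3, 4, 5] — missing [1].
The missing symbol must appear in both missing sets; intersection = [1].
Therefore the hidden value is 1.

Missing value = 1.


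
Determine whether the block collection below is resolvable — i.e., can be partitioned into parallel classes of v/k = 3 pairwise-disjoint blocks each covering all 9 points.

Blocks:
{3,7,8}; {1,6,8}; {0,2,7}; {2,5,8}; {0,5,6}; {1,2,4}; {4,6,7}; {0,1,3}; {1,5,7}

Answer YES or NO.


v = 9, block size k = 3, number of blocks = 9.
For resolvability, blocks must partition into parallel classes of size v/k = 3.
Total blocks must therefore be a multiple of 3: 9 = 3·3 + 0 ⇒ divisible ✓.
Consider block {1,6,8}. The only other block(s) in the collection disjoint from it are {0,2,7} — just 1 block(s). Any parallel class containing {1,6,8} would need 2 other blocks each disjoint from it, so no parallel class of size 3 can contain {1,6,8}.
Since every block must belong to some parallel class in a resolution, the collection cannot be partitioned into parallel classes.
Resolvable? NO.

NO


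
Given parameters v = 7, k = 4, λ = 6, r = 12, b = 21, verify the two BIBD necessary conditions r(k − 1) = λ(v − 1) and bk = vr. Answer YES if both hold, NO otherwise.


Condition (i): r(k − 1) = 12·3 = 36; λ(v − 1) = 6·6 = 36. Match? YES.
Condition (ii): bk = 21·4 = 84; vr = 7·12 = 84. Match? YES.
Both conditions hold? YES.

YES


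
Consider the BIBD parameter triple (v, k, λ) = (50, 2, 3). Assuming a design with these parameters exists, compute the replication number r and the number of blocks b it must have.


Any 2-(v, k, λ) BIBD satisfies two necessary conditions:
  (i)  Each point sits in r blocks, and counting incidences through any fixed point gives r(k − 1) = λ(v − 1), so r = λ(v − 1)/(k − 1).
  (ii) Total incidences bk = vr, so b = vr/k.
Step 1: r = λ(v − 1)/(k − 1) = 3·(50 − 1)/(2 − 1) = 3·49/1 = 147/1 = 147.
Step 2: b = vr/k = 50·147/2 = 7350/2 = 3675.
Check integrality: r = 147 ∈ Z ✓, b = 3675 ∈ Z ✓.
(These identities are necessary conditions: they determine r and b for any design with these parameters, but do not by themselves prove that one exists.)

r = 147, b = 3675.


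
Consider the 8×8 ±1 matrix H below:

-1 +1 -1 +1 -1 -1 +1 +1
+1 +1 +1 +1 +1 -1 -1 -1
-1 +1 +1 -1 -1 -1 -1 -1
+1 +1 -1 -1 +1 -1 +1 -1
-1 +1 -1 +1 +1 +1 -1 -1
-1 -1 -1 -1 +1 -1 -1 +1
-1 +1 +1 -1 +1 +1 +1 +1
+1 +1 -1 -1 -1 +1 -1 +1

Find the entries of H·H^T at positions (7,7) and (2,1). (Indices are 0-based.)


Row 1 of H: [1, 1, 1, 1, 1, -1, -1, -1].
Row 2 of H: [-1, 1, 1, -1, -1, -1, -1, -1].
Row 7 of H: [1, 1, -1, -1, -1, 1, -1, 1].
(H·H^T)[7][7] = Σ_j H[7][j]·H[7][j] = (1)² + (1)² + (-1)² + (-1)² + (-1)² + (1)² + (-1)² + (1)² = 1 + 1 + 1 + 1 + 1 + 1 + 1 + 1 = 8.
(H·H^T)[2][1] = Σ_j H[2][j]·H[1][j] = (-1)·(1) + (1)·(1) + (1)·(1) + (-1)·(1) + (-1)·(1) + (-1)·(-1) + (-1)·(-1) + (-1)·(-1) = -1 + 1 + 1 + -1 + -1 + 1 + 1 + 1 = 2.
Rows 2 and 1 are not orthogonal (dot product = 2 ≠ 0), so H is not a Hadamard matrix.

(7,7) entry = 8; (2,1) entry = 2.


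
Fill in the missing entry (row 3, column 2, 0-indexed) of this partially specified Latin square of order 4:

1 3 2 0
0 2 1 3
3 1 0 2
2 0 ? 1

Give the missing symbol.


Row 3 contains symbols [0, 1, 2] — missing [3].
Column 2 contains symbols [0, 1, 2] — missing [3].
The missing symbol must appear in both missing sets; intersection = [3].
Therefore the hidden value is 3.

Missing value = 3.


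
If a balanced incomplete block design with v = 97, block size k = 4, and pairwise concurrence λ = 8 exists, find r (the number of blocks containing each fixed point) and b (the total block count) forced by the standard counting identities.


Any 2-(v, k, λ) BIBD satisfies two necessary conditions:
  (i)  Each point sits in r blocks, and counting incidences through any fixed point gives r(k − 1) = λ(v − 1), so r = λ(v − 1)/(k − 1).
  (ii) Total incidences bk = vr, so b = vr/k.
Step 1: r = λ(v − 1)/(k − 1) = 8·(97 − 1)/(4 − 1) = 8·96/3 = 768/3 = 256.
Step 2: b = vr/k = 97·256/4 = 24832/4 = 6208.
Check integrality: r = 256 ∈ Z ✓, b = 6208 ∈ Z ✓.
(These identities are necessary conditions: they determine r and b for any design with these parameters, but do not by themselves prove that one exists.)

r = 256, b = 6208.


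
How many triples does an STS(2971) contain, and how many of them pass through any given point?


An STS(v) is a 2-(v, 3, 1) BIBD: block size k = 3, λ = 1.
Replication: r(k − 1) = λ(v − 1) ⇒ r·2 = 2971 − 1 = 2970 ⇒ r = 1485.
Block count: bk = vr ⇒ b·3 = 2971·1485 = 4411935 ⇒ b = 1470645.
(Check via b = v(v − 1)/6 = 2971·2970/6 = 8823870/6 = 1470645.)

r = 1485, b = 1470645.


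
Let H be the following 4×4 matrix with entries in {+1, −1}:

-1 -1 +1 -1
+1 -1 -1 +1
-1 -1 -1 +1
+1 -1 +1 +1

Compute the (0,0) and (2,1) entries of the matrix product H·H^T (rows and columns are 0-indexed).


Row 0 of H: [-1, -1, 1, -1].
Row 1 of H: [1, -1, -1, 1].
Row 2 of H: [-1, -1, -1, 1].
(H·H^T)[0][0] = Σ_j H[0][j]·H[0][j] = (-1)² + (-1)² + (1)² + (-1)² = 1 + 1 + 1 + 1 = 4.
(H·H^T)[2][1] = Σ_j H[2][j]·H[1][j] = (-1)·(1) + (-1)·(-1) + (-1)·(-1) + (1)·(1) = -1 + 1 + 1 + 1 = 2.
Rows 2 and 1 are not orthogonal (dot product = 2 ≠ 0), so H is not a Hadamard matrix.

(0,0) entry = 4; (2,1) entry = 2.


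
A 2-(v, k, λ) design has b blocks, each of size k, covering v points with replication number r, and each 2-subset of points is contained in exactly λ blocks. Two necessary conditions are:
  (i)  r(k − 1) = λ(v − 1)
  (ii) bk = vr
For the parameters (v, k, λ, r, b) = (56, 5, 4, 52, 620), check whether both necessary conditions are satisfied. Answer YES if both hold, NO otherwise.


Condition (i): r(k − 1) = 52·4 = 208; λ(v − 1) = 4·55 = 220. Match? NO.
Condition (ii): bk = 620·5 = 3100; vr = 56·52 = 2912. Match? NO.
Both conditions hold? NO.

NO


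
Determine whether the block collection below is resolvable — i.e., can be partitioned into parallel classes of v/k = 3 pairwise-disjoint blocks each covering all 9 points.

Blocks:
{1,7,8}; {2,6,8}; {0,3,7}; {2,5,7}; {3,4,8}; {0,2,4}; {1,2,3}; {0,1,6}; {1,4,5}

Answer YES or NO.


v = 9, block size k = 3, number of blocks = 9.
For resolvability, blocks must partition into parallel classes of size v/k = 3.
Total blocks must therefore be a multiple of 3: 9 = 3·3 + 0 ⇒ divisible ✓.
Consider block {1,7,8}. The only other block(s) in the collection disjoint from it are {0,2,4} — just 1 block(s). Any parallel class containing {1,7,8} would need 2 other blocks each disjoint from it, so no parallel class of size 3 can contain {1,7,8}.
Since every block must belong to some parallel class in a resolution, the collection cannot be partitioned into parallel classes.
Resolvable? NO.

NO


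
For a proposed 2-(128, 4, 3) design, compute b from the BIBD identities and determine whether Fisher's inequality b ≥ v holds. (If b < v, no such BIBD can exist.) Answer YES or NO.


b = λv(v − 1)/(k(k − 1)) = 3·128·127/(4·3) = 48768/12 = 4064.
Compare with v = 128: b ≥ v, so Fisher's inequality holds.

YES


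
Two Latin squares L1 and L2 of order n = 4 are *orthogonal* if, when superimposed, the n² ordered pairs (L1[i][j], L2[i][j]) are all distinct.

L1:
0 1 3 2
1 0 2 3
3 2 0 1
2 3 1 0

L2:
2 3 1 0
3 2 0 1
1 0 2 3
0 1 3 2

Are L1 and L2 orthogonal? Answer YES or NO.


Form the n² = 16 superimposed pairs (L1[i][j], L2[i][j]), row by row (rows and columns indexed from 0):
row 0: (0,2) (1,3) (3,1) (2,0)
row 1: (1,3) (0,2) (2,0) (3,1)
row 2: (3,1) (2,0) (0,2) (1,3)
row 3: (2,0) (3,1) (1,3) (0,2)
Orthogonality requires all 16 pairs distinct.
But the pair (1,3) repeats: cell (0,1) has L1 = 1, L2 = 3, and cell (1,0) has L1 = 1, L2 = 3.
A repeated pair means some other pair never occurs (only 4 distinct pairs out of 16), so the squares are not orthogonal.
Conclusion: NO.

NO


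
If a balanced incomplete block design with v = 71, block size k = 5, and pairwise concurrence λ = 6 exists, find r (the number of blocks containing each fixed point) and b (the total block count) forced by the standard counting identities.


Any 2-(v, k, λ) BIBD satisfies two necessary conditions:
  (i)  Each point sits in r blocks, and counting incidences through any fixed point gives r(k − 1) = λ(v − 1), so r = λ(v − 1)/(k − 1).
  (ii) Total incidences bk = vr, so b = vr/k.
Step 1: r = λ(v − 1)/(k − 1) = 6·(71 − 1)/(5 − 1) = 6·70/4 = 420/4 = 105.
Step 2: b = vr/k = 71·105/5 = 7455/5 = 1491.
Check integrality: r = 105 ∈ Z ✓, b = 1491 ∈ Z ✓.
(These identities are necessary conditions: they determine r and b for any design with these parameters, but do not by themselves prove that one exists.)

r = 105, b = 1491.


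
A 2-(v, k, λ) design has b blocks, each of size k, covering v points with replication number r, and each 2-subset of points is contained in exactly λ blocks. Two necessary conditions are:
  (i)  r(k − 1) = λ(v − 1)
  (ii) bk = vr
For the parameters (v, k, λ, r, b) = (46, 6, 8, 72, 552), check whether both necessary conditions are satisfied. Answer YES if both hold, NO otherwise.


Condition (i): r(k − 1) = 72·5 = 360; λ(v − 1) = 8·45 = 360. Match? YES.
Condition (ii): bk = 552·6 = 3312; vr = 46·72 = 3312. Match? YES.
Both conditions hold? YES.

YES


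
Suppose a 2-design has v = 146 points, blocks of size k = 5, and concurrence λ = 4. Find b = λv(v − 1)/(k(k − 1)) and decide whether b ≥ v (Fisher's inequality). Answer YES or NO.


b = λv(v − 1)/(k(k − 1)) = 4·146·145/(5·4) = 84680/20 = 4234.
Compare with v = 146: b ≥ v, so Fisher's inequality holds.

YES


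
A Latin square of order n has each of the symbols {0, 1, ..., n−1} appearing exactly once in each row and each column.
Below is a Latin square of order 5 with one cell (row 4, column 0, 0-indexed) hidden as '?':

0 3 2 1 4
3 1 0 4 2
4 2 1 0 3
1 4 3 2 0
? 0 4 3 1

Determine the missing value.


Row 4 contains symbols [0, 1, 3, 4] — missing [2].
Column 0 contains symbols [0, 1, 3, 4] — missing [2].
The missing symbol must appear in both missing sets; intersection = [2].
Therefore the hidden value is 2.

Missing value = 2.


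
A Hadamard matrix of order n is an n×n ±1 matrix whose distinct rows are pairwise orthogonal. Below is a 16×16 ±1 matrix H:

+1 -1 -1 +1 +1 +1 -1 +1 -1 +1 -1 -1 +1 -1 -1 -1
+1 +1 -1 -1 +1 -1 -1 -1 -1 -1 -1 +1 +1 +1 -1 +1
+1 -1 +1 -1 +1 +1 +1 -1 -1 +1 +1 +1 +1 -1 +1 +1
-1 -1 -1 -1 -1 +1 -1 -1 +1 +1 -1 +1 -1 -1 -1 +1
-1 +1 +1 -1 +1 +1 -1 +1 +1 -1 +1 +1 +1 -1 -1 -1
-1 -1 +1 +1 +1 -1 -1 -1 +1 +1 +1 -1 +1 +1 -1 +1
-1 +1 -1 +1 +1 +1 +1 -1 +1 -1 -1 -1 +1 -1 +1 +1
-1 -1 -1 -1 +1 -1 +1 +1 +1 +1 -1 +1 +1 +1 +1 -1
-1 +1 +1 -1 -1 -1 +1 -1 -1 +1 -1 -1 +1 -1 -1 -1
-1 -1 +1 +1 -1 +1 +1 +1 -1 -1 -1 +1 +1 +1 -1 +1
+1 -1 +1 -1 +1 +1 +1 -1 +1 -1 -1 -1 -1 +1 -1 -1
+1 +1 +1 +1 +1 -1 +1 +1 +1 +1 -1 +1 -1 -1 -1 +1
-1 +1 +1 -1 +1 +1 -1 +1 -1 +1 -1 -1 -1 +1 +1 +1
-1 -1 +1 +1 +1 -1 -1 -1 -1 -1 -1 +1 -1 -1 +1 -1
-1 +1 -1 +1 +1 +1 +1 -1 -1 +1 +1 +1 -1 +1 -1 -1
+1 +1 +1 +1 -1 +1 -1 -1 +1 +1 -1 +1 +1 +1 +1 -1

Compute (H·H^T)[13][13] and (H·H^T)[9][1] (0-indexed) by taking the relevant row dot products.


Row 1 of H: [1, 1, -1, -1, 1, -1, -1, -1, -1, -1, -1, 1, 1, 1, -1, 1].
Row 9 of H: [-1, -1, 1, 1, -1, 1, 1, 1, -1, -1, -1, 1, 1, 1, -1, 1].
Row 13 of H: [-1, -1, 1, 1, 1, -1, -1, -1, -1, -1, -1, 1, -1, -1, 1, -1].
(H·H^T)[13][13] = Σ_j H[13][j]·H[13][j] = (-1)² + (-1)² + (1)² + (1)² + (1)² + (-1)² + (-1)² + (-1)² + (-1)² + (-1)² + (-1)² + (1)² + (-1)² + (-1)² + (1)² + (-1)² = 1 + 1 + 1 + 1 + 1 + 1 + 1 + 1 + 1 + 1 + 1 + 1 + 1 + 1 + 1 + 1 = 16.
(H·H^T)[9][1] = Σ_j H[9][j]·H[1][j] = (-1)·(1) + (-1)·(1) + (1)·(-1) + (1)·(-1) + (-1)·(1) + (1)·(-1) + (1)·(-1) + (1)·(-1) + (-1)·(-1) + (-1)·(-1) + (-1)·(-1) + (1)·(1) + (1)·(1) + (1)·(1) + (-1)·(-1) + (1)·(1) = -1 + -1 + -1 + -1 + -1 + -1 + -1 + -1 + 1 + 1 + 1 + 1 + 1 + 1 + 1 + 1 = 0.
So rows 9 and 1 are orthogonal; the diagonal entry equals n = 16.

(13,13) entry = 16; (9,1) entry = 0.


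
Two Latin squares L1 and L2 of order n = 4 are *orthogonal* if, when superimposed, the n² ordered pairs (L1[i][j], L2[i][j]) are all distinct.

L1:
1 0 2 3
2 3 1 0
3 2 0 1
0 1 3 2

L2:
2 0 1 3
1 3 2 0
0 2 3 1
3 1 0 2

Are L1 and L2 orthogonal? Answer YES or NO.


Form the n² = 16 superimposed pairs (L1[i][j], L2[i][j]), row by row (rows and columns indexed from 0):
row 0: (1,2) (0,0) (2,1) (3,3)
row 1: (2,1) (3,3) (1,2) (0,0)
row 2: (3,0) (2,2) (0,3) (1,1)
row 3: (0,3) (1,1) (3,0) (2,2)
Orthogonality requires all 16 pairs distinct.
But the pair (2,1) repeats: cell (0,2) has L1 = 2, L2 = 1, and cell (1,0) has L1 = 2, L2 = 1.
A repeated pair means some other pair never occurs (only 8 distinct pairs out of 16), so the squares are not orthogonal.
Conclusion: NO.

NO


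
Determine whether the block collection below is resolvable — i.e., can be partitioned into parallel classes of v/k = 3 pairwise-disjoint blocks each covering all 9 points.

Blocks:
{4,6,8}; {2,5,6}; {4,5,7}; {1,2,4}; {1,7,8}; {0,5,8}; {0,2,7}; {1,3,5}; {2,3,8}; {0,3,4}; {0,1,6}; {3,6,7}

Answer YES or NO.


v = 9, block size k = 3, number of blocks = 12.
For resolvability, blocks must partition into parallel classes of size v/k = 3.
Total blocks must therefore be a multiple of 3: 12 = 3·4 + 0 ⇒ divisible ✓.
Greedy packing gives 4 candidate class(es). Each should be a full parallel class (size 3, covers all 9 points).
  Class 1 (3 blocks): {4,6,8}; {0,2,7}; {1,3,5}. Points covered: [0, 1, 2, 3, 4, 5, 6, 7, 8].
  Class 2 (3 blocks): {2,5,6}; {1,7,8}; {0,3,4}. Points covered: [0, 1, 2, 3, 4, 5, 6, 7, 8].
  Class 3 (3 blocks): {4,5,7}; {2,3,8}; {0,1,6}. Points covered: [0, 1, 2, 3, 4, 5, 6, 7, 8].
  Class 4 (3 blocks): {1,2,4}; {0,5,8}; {3,6,7}. Points covered: [0, 1, 2, 3, 4, 5, 6, 7, 8].
All classes full (size 3)? YES. All classes cover every point? YES.
Resolvable? YES.

YES


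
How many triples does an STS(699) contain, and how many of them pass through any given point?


An STS(v) is a 2-(v, 3, 1) BIBD: block size k = 3, λ = 1.
Replication: r(k − 1) = λ(v − 1) ⇒ r·2 = 699 − 1 = 698 ⇒ r = 349.
Block count: b = v(v − 1)/6 = 699·698/6 = 487902/6 = 81317.

r = 349, b = 81317.


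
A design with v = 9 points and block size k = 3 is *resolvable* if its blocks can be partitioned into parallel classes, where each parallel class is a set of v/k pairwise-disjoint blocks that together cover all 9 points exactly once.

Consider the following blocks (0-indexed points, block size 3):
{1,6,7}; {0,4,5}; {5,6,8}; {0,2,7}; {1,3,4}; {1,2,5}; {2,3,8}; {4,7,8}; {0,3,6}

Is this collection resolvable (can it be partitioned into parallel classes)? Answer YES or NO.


v = 9, block size k = 3, number of blocks = 9.
For resolvability, blocks must partition into parallel classes of size v/k = 3.
Total blocks must therefore be a multiple of 3: 9 = 3·3 + 0 ⇒ divisible ✓.
Greedy packing gives 3 candidate class(es). Each should be a full parallel class (size 3, covers all 9 points).
  Class 1 (3 blocks): {1,6,7}; {0,4,5}; {2,3,8}. Points covered: [0, 1, 2, 3, 4, 5, 6, 7, 8].
  Class 2 (3 blocks): {5,6,8}; {0,2,7}; {1,3,4}. Points covered: [0, 1, 2, 3, 4, 5, 6, 7, 8].
  Class 3 (3 blocks): {1,2,5}; {4,7,8}; {0,3,6}. Points covered: [0, 1, 2, 3, 4, 5, 6, 7, 8].
All classes full (size 3)? YES. All classes cover every point? YES.
Resolvable? YES.

YES


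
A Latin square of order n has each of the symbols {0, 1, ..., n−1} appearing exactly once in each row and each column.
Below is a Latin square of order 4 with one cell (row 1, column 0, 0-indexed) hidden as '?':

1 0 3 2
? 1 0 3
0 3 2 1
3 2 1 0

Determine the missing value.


Row 1 contains symbols [0, 1, 3] — missing [2].
Column 0 contains symbols [0, 1, 3] — missing [2].
The missing symbol must appear in both missing sets; intersection = [2].
Therefore the hidden value is 2.

Missing value = 2.


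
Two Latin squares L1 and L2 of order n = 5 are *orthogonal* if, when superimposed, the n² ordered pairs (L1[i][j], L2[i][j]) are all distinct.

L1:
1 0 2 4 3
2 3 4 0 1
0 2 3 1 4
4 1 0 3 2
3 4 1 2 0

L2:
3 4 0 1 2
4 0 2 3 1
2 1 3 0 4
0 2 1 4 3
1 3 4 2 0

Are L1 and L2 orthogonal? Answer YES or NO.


Form the n² = 25 superimposed pairs (L1[i][j], L2[i][j]), row by row (rows and columns indexed from 0):
row 0: (1,3) (0,4) (2,0) (4,1) (3,2)
row 1: (2,4) (3,0) (4,2) (0,3) (1,1)
row 2: (0,2) (2,1) (3,3) (1,0) (4,4)
row 3: (4,0) (1,2) (0,1) (3,4) (2,3)
row 4: (3,1) (4,3) (1,4) (2,2) (0,0)
Orthogonality requires all 25 pairs distinct.
Check by first coordinate: for each symbol s of L1, list the L2 entries in the n cells where L1 = s; they must all differ.
  L1 = 0: L2 entries (in reading order) 4, 3, 2, 1, 0 — all 5 distinct ✓
  L1 = 1: L2 entries (in reading order) 3, 1, 0, 2, 4 — all 5 distinct ✓
  L1 = 2: L2 entries (in reading order) 0, 4, 1, 3, 2 — all 5 distinct ✓
  L1 = 3: L2 entries (in reading order) 2, 0, 3, 4, 1 — all 5 distinct ✓
  L1 = 4: L2 entries (in reading order) 1, 2, 4, 0, 3 — all 5 distinct ✓
Every symbol of L1 meets every symbol of L2 exactly once, so all 25 pairs are distinct (25 of 25).
Conclusion: YES.

YES


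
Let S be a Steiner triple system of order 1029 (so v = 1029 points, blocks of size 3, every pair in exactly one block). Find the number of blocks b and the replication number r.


An STS(v) is a 2-(v, 3, 1) BIBD: block size k = 3, λ = 1.
Replication: r(k − 1) = λ(v − 1) ⇒ r·2 = 1029 − 1 = 1028 ⇒ r = 514.
Block count: bk = vr ⇒ b·3 = 1029·514 = 528906 ⇒ b = 176302.

r = 514, b = 176302.


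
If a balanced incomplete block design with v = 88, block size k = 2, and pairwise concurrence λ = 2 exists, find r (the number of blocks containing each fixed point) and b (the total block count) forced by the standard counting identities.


Any 2-(v, k, λ) BIBD satisfies two necessary conditions:
  (i)  Each point sits in r blocks, and counting incidences through any fixed point gives r(k − 1) = λ(v − 1), so r = λ(v − 1)/(k − 1).
  (ii) Total incidences bk = vr, so b = vr/k.
Step 1: r = λ(v − 1)/(k − 1) = 2·(88 − 1)/(2 − 1) = 2·87/1 = 174/1 = 174.
Step 2: b = vr/k = 88·174/2 = 15312/2 = 7656.
Check integrality: r = 174 ∈ Z ✓, b = 7656 ∈ Z ✓.
(These identities are necessary conditions: they determine r and b for any design with these parameters, but do not by themselves prove that one exists.)

r = 174, b = 7656.


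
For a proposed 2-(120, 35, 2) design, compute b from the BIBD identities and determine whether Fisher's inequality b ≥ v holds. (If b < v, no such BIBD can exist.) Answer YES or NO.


r = λ(v − 1)/(k − 1) = 2·119/34 = 7.
b = vr/k = 120·7/35 = 24.
Fisher's inequality: b ≥ v ⇔ 24 ≥ 120? NO.

NO


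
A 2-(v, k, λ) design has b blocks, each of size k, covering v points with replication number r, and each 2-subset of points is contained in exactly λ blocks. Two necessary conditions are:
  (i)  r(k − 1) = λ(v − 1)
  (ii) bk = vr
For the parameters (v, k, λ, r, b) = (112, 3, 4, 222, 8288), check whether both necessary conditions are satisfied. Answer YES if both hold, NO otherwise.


Condition (i): r(k − 1) = 222·2 = 444; λ(v − 1) = 4·111 = 444. Match? YES.
Condition (ii): bk = 8288·3 = 24864; vr = 112·222 = 24864. Match? YES.
Both conditions hold? YES.

YES


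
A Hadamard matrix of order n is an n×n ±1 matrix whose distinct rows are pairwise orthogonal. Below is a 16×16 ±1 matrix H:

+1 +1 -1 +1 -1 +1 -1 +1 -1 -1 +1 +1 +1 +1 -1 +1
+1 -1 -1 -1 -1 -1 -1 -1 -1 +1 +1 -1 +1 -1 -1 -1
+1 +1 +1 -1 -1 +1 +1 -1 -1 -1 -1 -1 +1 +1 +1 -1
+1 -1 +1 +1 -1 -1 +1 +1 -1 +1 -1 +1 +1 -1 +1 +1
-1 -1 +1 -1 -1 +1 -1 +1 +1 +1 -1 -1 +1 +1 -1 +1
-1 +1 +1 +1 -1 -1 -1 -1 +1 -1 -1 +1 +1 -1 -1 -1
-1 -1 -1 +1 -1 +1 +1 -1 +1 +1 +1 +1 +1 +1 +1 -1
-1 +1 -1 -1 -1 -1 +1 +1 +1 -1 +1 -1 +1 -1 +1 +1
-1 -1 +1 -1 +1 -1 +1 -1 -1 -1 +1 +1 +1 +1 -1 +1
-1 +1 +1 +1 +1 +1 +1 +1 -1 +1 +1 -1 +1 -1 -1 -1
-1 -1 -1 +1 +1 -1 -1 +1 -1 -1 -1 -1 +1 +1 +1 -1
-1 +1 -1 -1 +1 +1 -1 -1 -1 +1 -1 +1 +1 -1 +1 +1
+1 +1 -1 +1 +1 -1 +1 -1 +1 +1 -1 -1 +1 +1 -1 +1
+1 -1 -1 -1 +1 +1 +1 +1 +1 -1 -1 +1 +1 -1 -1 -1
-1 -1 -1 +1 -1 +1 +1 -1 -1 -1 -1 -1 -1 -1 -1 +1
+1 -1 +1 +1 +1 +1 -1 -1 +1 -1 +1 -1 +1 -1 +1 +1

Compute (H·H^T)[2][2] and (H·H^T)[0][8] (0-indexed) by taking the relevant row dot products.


Row 0 of H: [1, 1, -1, 1, -1, 1, -1, 1, -1, -1, 1, 1, 1, 1, -1, 1].
Row 2 of H: [1, 1, 1, -1, -1, 1, 1, -1, -1, -1, -1, -1, 1, 1, 1, -1].
Row 8 of H: [-1, -1, 1, -1, 1, -1, 1, -1, -1, -1, 1, 1, 1, 1, -1, 1].
(H·H^T)[2][2] = Σ_j H[2][j]·H[2][j] = (1)² + (1)² + (1)² + (-1)² + (-1)² + (1)² + (1)² + (-1)² + (-1)² + (-1)² + (-1)² + (-1)² + (1)² + (1)² + (1)² + (-1)² = 1 + 1 + 1 + 1 + 1 + 1 + 1 + 1 + 1 + 1 + 1 + 1 + 1 + 1 + 1 + 1 = 16.
(H·H^T)[0][8] = Σ_j H[0][j]·H[8][j] = (1)·(-1) + (1)·(-1) + (-1)·(1) + (1)·(-1) + (-1)·(1) + (1)·(-1) + (-1)·(1) + (1)·(-1) + (-1)·(-1) + (-1)·(-1) + (1)·(1) + (1)·(1) + (1)·(1) + (1)·(1) + (-1)·(-1) + (1)·(1) = -1 + -1 + -1 + -1 + -1 + -1 + -1 + -1 + 1 + 1 + 1 + 1 + 1 + 1 + 1 + 1 = 0.
So rows 0 and 8 are orthogonal; the diagonal entry equals n = 16.

(2,2) entry = 16; (0,8) entry = 0.


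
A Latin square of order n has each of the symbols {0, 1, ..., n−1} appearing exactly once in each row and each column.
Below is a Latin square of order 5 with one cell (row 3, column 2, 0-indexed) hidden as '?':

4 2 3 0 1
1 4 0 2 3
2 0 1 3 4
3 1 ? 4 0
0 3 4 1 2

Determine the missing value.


Row 3 contains symbols [0, 1, 3, 4] — missing [2].
Column 2 contains symbols [0, 1, 3, 4] — missing [2].
The missing symbol must appear in both missing sets; intersection = [2].
Therefore the hidden value is 2.

Missing value = 2.


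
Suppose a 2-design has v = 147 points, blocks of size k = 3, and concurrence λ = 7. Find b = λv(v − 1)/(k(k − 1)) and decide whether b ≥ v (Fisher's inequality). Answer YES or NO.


b = λv(v − 1)/(k(k − 1)) = 7·147·146/(3·2) = 150234/6 = 25039.
Compare with v = 147: b ≥ v, so Fisher's inequality holds.

YES


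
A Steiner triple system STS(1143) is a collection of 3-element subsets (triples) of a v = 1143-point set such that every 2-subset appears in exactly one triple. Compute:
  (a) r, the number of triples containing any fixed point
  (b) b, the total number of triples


An STS(v) is a 2-(v, 3, 1) BIBD: block size k = 3, λ = 1.
Replication: r(k − 1) = λ(v − 1) ⇒ r·2 = 1143 − 1 = 1142 ⇒ r = 571.
Block count: bk = vr ⇒ b·3 = 1143·571 = 652653 ⇒ b = 217551.
(Check via b = v(v − 1)/6 = 1143·1142/6 = 1305306/6 = 217551.)

r = 571, b = 217551.


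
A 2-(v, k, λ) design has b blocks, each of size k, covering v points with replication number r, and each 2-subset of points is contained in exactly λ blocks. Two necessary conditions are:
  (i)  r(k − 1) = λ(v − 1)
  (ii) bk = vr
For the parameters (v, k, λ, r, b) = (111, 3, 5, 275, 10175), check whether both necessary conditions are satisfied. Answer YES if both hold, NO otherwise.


Condition (i): r(k − 1) = 275·2 = 550; λ(v − 1) = 5·110 = 550. Match? YES.
Condition (ii): bk = 10175·3 = 30525; vr = 111·275 = 30525. Match? YES.
Both conditions hold? YES.

YES


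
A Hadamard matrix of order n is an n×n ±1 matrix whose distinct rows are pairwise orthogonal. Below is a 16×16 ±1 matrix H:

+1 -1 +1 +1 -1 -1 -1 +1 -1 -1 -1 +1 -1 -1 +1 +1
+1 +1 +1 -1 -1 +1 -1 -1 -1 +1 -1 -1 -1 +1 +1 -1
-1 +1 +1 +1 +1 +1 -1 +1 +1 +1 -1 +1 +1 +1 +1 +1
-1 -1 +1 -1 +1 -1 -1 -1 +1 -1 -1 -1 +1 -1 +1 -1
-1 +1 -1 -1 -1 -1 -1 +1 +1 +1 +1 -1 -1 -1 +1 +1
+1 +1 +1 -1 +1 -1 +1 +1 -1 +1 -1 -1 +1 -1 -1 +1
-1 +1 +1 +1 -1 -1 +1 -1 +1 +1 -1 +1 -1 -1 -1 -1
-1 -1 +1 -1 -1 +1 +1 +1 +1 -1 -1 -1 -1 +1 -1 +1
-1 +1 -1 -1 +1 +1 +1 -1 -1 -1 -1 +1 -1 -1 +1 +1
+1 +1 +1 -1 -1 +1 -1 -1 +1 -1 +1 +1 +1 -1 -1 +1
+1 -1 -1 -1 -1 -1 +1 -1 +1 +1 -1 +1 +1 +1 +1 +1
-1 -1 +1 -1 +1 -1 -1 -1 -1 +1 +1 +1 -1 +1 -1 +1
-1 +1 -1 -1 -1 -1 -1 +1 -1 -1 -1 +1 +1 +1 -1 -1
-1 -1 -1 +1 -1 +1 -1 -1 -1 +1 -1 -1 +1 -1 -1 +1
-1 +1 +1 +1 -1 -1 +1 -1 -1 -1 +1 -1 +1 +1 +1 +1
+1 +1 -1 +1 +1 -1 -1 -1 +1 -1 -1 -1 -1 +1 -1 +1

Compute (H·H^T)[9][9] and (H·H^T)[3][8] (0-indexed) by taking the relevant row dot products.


Row 3 of H: [-1, -1, 1, -1, 1, -1, -1, -1, 1, -1, -1, -1, 1, -1, 1, -1].
Row 8 of H: [-1, 1, -1, -1, 1, 1, 1, -1, -1, -1, -1, 1, -1, -1, 1, 1].
Row 9 of H: [1, 1, 1, -1, -1, 1, -1, -1, 1, -1, 1, 1, 1, -1, -1, 1].
(H·H^T)[9][9] = Σ_j H[9][j]·H[9][j] = (1)² + (1)² + (1)² + (-1)² + (-1)² + (1)² + (-1)² + (-1)² + (1)² + (-1)² + (1)² + (1)² + (1)² + (-1)² + (-1)² + (1)² = 1 + 1 + 1 + 1 + 1 + 1 + 1 + 1 + 1 + 1 + 1 + 1 + 1 + 1 + 1 + 1 = 16.
(H·H^T)[3][8] = Σ_j H[3][j]·H[8][j] = (-1)·(-1) + (-1)·(1) + (1)·(-1) + (-1)·(-1) + (1)·(1) + (-1)·(1) + (-1)·(1) + (-1)·(-1) + (1)·(-1) + (-1)·(-1) + (-1)·(-1) + (-1)·(1) + (1)·(-1) + (-1)·(-1) + (1)·(1) + (-1)·(1) = 1 + -1 + -1 + 1 + 1 + -1 + -1 + 1 + -1 + 1 + 1 + -1 + -1 + 1 + 1 + -1 = 0.
So rows 3 and 8 are orthogonal; the diagonal entry equals n = 16.

(9,9) entry = 16; (3,8) entry = 0.


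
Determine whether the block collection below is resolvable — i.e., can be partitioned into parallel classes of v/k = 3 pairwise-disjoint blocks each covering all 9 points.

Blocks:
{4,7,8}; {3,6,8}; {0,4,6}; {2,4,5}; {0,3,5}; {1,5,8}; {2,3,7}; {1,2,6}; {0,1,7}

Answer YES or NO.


v = 9, block size k = 3, number of blocks = 9.
For resolvability, blocks must partition into parallel classes of size v/k = 3.
Total blocks must therefore be a multiple of 3: 9 = 3·3 + 0 ⇒ divisible ✓.
Greedy packing gives 3 candidate class(es). Each should be a full parallel class (size 3, covers all 9 points).
  Class 1 (3 blocks): {4,7,8}; {0,3,5}; {1,2,6}. Points covered: [0, 1, 2, 3, 4, 5, 6, 7, 8].
  Class 2 (3 blocks): {3,6,8}; {2,4,5}; {0,1,7}. Points covered: [0, 1, 2, 3, 4, 5, 6, 7, 8].
  Class 3 (3 blocks): {0,4,6}; {1,5,8}; {2,3,7}. Points covered: [0, 1, 2, 3, 4, 5, 6, 7, 8].
All classes full (size 3)? YES. All classes cover every point? YES.
Resolvable? YES.

YES


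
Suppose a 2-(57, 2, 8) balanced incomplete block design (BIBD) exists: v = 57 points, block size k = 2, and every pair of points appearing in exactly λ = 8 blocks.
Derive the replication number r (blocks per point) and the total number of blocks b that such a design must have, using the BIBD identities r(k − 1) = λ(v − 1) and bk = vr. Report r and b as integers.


Any 2-(v, k, λ) BIBD satisfies two necessary conditions:
  (i)  Each point sits in r blocks, and counting incidences through any fixed point gives r(k − 1) = λ(v − 1), so r = λ(v − 1)/(k − 1).
  (ii) Total incidences bk = vr, so b = vr/k.
Step 1: r = λ(v − 1)/(k − 1) = 8·(57 − 1)/(2 − 1) = 8·56/1 = 448/1 = 448.
Step 2: b = vr/k = 57·448/2 = 25536/2 = 12768.
Check integrality: r = 448 ∈ Z ✓, b = 12768 ∈ Z ✓.
(These identities are necessary conditions: they determine r and b for any design with these parameters, but do not by themselves prove that one exists.)

r = 448, b = 12768.


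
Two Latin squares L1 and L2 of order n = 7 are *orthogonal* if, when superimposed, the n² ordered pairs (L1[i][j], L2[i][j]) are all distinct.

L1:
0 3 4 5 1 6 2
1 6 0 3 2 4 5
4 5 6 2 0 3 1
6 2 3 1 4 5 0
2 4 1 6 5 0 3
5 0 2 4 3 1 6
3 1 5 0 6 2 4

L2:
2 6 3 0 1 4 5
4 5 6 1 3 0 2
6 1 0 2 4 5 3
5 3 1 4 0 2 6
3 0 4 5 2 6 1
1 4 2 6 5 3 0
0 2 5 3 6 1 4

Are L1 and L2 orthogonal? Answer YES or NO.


Form the n² = 49 superimposed pairs (L1[i][j], L2[i][j]), row by row (rows and columns indexed from 0):
row 0: (0,2) (3,6) (4,3) (5,0) (1,1) (6,4) (2,5)
row 1: (1,4) (6,5) (0,6) (3,1) (2,3) (4,0) (5,2)
row 2: (4,6) (5,1) (6,0) (2,2) (0,4) (3,5) (1,3)
row 3: (6,5) (2,3) (3,1) (1,4) (4,0) (5,2) (0,6)
row 4: (2,3) (4,0) (1,4) (6,5) (5,2) (0,6) (3,1)
row 5: (5,1) (0,4) (2,2) (4,6) (3,5) (1,3) (6,0)
row 6: (3,0) (1,2) (5,5) (0,3) (6,6) (2,1) (4,4)
Orthogonality requires all 49 pairs distinct.
But the pair (6,5) repeats: cell (1,1) has L1 = 6, L2 = 5, and cell (3,0) has L1 = 6, L2 = 5.
A repeated pair means some other pair never occurs (only 28 distinct pairs out of 49), so the squares are not orthogonal.
Conclusion: NO.

NO


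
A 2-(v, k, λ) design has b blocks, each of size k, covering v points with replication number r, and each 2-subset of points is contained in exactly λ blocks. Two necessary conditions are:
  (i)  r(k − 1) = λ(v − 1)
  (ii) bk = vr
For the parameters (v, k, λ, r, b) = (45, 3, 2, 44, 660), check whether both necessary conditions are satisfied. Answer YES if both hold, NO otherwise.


Condition (i): r(k − 1) = 44·2 = 88; λ(v − 1) = 2·44 = 88. Match? YES.
Condition (ii): bk = 660·3 = 1980; vr = 45·44 = 1980. Match? YES.
Both conditions hold? YES.

YES
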